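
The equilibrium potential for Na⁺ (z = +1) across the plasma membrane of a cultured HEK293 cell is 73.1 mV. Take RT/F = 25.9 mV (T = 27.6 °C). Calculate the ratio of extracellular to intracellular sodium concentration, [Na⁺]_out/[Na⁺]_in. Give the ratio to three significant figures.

16.8

ln([out]/[in]) = E·z/(25.9) = 73.1 × 1 / 25.9 = 2.8224
[out]/[in] = e^(2.8224) = 16.82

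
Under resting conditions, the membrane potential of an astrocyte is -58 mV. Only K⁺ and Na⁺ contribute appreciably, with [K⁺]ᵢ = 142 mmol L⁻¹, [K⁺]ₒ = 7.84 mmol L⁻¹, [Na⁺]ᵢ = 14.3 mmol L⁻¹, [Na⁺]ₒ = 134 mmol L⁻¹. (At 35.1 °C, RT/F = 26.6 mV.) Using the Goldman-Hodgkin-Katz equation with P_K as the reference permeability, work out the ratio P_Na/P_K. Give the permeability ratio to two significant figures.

Let α = P_Na/P_K. GHK: Vm = 26.6·ln[(Kₒ + α·Naₒ)/(Kᵢ + α·Naᵢ)].
e^(Vm/26.6) = e^(-58.0/26.6) = 0.11299
So 0.11299·(Kᵢ + α·Naᵢ) = Kₒ + α·Naₒ → α = (0.11299·142.0 − 7.84) / (134.0 − 0.11299·14.3)
α = (16.04 − 7.84) / (134.0 − 1.616) = 8.205/132.4 = 0.06198

0.062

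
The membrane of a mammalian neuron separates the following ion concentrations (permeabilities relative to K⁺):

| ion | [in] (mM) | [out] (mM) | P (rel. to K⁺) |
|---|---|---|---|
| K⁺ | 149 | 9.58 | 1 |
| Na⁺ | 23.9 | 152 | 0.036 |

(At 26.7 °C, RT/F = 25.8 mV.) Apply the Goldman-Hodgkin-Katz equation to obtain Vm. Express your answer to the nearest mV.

Vm = 25.8 · ln[(Σ P·[cation]ₒ + Σ P·[anion]ᵢ) / (Σ P·[cation]ᵢ + Σ P·[anion]ₒ)]
Numerator = 1×9.58 + 0.036×152 = 15.05
Denominator = 1×149 + 0.036×23.9 = 149.9
Vm = 25.8 · ln(0.10044) = 25.8 × (-2.2982) = -59.29 mV

-59 mV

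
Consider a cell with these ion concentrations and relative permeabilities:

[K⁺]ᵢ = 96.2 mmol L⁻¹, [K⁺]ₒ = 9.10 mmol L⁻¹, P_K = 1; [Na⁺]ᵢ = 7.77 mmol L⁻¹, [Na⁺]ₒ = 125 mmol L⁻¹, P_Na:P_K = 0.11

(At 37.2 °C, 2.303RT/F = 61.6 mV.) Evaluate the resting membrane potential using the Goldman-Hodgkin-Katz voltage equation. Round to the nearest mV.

-39 mV

Vm = 61.6 · log₁₀[(Σ P·[cation]ₒ + Σ P·[anion]ᵢ) / (Σ P·[cation]ᵢ + Σ P·[anion]ₒ)]
Numerator = 1×9.10 + 0.11×125 = 22.85
Denominator = 1×96.2 + 0.11×7.77 = 97.05
Vm = 61.6 · log₁₀(0.23543) = 61.6 × (-0.6281) = -38.69 mV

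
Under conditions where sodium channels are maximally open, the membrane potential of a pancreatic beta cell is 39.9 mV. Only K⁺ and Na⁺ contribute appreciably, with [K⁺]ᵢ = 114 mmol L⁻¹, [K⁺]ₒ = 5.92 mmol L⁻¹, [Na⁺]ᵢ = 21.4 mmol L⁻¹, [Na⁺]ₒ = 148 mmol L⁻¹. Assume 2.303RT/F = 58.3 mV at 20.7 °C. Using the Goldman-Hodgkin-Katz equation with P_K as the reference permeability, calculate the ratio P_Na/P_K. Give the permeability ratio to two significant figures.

12

Let α = P_Na/P_K. GHK: Vm = 58.3·log₁₀[(Kₒ + α·Naₒ)/(Kᵢ + α·Naᵢ)].
10^(Vm/58.3) = 10^(39.9/58.3) = 4.8349
So 4.8349·(Kᵢ + α·Naᵢ) = Kₒ + α·Naₒ → α = (4.8349·114.0 − 5.92) / (148.0 − 4.8349·21.4)
α = (551.2 − 5.92) / (148.0 − 103.5) = 545.3/44.53 = 12.24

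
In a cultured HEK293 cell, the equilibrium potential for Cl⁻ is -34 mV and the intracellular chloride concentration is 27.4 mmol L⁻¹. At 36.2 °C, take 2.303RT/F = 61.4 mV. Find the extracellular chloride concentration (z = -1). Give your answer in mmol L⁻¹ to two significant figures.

98 mmol L⁻¹

Nernst: E = (61.4/-1) · log₁₀([out]/[in]), so log₁₀([out]/[in]) = -34.0 × -1 / 61.4 = 0.5537.
[out]/[in] = 10^(0.5537) = 3.579.
[out] = 3.579 × 27.4 = 98.06 mmol L⁻¹.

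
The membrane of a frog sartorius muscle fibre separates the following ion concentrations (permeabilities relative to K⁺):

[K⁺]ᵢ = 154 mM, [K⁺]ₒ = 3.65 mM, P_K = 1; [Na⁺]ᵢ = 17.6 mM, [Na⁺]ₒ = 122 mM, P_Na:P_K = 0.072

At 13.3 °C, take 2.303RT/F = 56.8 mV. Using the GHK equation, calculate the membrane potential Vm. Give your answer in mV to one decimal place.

Vm = 56.8 · log₁₀[(Σ P·[cation]ₒ + Σ P·[anion]ᵢ) / (Σ P·[cation]ᵢ + Σ P·[anion]ₒ)]
Numerator = 1×3.65 + 0.072×122 = 12.43
Denominator = 1×154 + 0.072×17.6 = 155.3
Vm = 56.8 · log₁₀(0.080081) = 56.8 × (-1.0965) = -62.28 mV

-62.3 mV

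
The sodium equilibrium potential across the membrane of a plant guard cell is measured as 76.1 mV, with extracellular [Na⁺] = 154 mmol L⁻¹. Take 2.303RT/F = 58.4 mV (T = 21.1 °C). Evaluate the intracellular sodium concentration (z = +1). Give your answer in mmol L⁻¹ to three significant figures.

Nernst: E = (58.4/1) · log₁₀([out]/[in]), so log₁₀([out]/[in]) = 76.1 × 1 / 58.4 = 1.3031.
[out]/[in] = 10^(1.3031) = 20.09.
[in] = 154 / 20.09 = 7.664 mmol L⁻¹.

7.66 mmol L⁻¹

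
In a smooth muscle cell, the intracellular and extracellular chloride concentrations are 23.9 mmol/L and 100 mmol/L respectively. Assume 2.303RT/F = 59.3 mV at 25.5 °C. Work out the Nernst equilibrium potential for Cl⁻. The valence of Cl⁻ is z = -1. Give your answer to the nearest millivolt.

-37 mV

E = (59.3/z) · log₁₀([Cl⁻]_out/[Cl⁻]_in) with z = -1.
For an anion, dividing by z = -1 reverses the sign.
= (59.3/-1) · log₁₀(100/23.9) = -59.30 · log₁₀(4.184)
= -59.30 · (0.6216) = -36.86 mV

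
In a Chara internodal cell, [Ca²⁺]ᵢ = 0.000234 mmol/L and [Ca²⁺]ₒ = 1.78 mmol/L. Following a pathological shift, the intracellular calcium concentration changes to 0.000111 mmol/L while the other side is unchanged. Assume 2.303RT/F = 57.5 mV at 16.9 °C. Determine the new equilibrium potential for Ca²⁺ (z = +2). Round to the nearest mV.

After the shift: [Ca²⁺]_out = 1.78, [Ca²⁺]_in = 0.000111 mmol/L.
E_new = (57.5/2)·log₁₀(1.78/0.000111) = 28.75 · (4.2051) = 120.90 mV

121 mV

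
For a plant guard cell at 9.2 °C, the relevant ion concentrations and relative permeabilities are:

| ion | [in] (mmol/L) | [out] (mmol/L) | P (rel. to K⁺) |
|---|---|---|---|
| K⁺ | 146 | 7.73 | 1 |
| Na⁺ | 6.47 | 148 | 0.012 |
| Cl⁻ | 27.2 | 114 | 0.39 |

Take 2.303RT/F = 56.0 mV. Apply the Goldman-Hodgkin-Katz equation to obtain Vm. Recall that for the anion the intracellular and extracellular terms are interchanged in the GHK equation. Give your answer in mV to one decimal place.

Vm = 56.0 · log₁₀[(Σ P·[cation]ₒ + Σ P·[anion]ᵢ) / (Σ P·[cation]ᵢ + Σ P·[anion]ₒ)]
Numerator = 1×7.73 + 0.012×148 + 0.39×27.2 = 20.11
Denominator = 1×146 + 0.012×6.47 + 0.39×114 = 190.5
Vm = 56.0 · log₁₀(0.10556) = 56.0 × (-0.9765) = -54.68 mV

-54.7 mV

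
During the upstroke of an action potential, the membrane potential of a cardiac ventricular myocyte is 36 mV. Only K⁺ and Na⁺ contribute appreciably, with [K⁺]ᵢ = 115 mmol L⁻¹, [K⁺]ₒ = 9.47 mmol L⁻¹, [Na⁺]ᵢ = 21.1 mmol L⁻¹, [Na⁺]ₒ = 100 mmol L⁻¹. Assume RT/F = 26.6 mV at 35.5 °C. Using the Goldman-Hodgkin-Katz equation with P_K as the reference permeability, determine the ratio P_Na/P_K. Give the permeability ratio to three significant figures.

Let α = P_Na/P_K. GHK: Vm = 26.6·ln[(Kₒ + α·Naₒ)/(Kᵢ + α·Naᵢ)].
e^(Vm/26.6) = e^(36.0/26.6) = 3.8705
So 3.8705·(Kᵢ + α·Naᵢ) = Kₒ + α·Naₒ → α = (3.8705·115.0 − 9.47) / (100.0 − 3.8705·21.1)
α = (445.1 − 9.47) / (100.0 − 81.67) = 435.6/18.33 = 23.76

23.8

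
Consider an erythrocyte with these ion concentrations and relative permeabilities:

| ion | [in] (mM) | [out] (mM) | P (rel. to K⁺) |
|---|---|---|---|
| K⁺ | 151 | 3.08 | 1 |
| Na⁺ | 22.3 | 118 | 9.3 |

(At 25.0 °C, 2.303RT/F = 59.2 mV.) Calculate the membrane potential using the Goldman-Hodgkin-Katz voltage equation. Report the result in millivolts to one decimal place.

28.8 mV

Vm = 59.2 · log₁₀[(Σ P·[cation]ₒ + Σ P·[anion]ᵢ) / (Σ P·[cation]ᵢ + Σ P·[anion]ₒ)]
Numerator = 1×3.08 + 9.3×118 = 1100
Denominator = 1×151 + 9.3×22.3 = 358.4
Vm = 59.2 · log₁₀(3.0706) = 59.2 × (0.4872) = 28.84 mV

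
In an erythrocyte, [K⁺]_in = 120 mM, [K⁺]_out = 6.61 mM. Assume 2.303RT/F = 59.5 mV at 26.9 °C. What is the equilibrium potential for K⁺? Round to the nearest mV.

-75 mV

E = (59.5/z) · log₁₀([K⁺]_out/[K⁺]_in) with z = +1.
= (59.5/1) · log₁₀(6.61/120) = 59.50 · log₁₀(0.05508)
= 59.50 · (-1.2590) = -74.91 mV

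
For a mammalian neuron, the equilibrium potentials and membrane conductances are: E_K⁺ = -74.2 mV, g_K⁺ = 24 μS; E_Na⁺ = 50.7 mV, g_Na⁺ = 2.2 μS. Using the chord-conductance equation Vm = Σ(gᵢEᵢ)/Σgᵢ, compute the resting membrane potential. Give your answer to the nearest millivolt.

Σ gᵢEᵢ = 24·(-74.2) + 2.2·(50.7) = -1669.26
Σ gᵢ = 24 + 2.2 = 26.2
Vm = -1669.26 / 26.2 = -63.71 mV

-64 mV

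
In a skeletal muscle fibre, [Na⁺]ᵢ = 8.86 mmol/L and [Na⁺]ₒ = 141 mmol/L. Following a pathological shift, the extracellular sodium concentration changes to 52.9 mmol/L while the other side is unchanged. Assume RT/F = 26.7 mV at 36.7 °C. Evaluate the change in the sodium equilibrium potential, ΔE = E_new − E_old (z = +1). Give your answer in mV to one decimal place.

-26.2 mV

E_old = (26.7/1)·ln(141/8.86) = 73.88 mV
E_new = (26.7/1)·ln(52.9/8.86) = 47.71 mV
ΔE = 47.71 − (73.88) = -26.18 mV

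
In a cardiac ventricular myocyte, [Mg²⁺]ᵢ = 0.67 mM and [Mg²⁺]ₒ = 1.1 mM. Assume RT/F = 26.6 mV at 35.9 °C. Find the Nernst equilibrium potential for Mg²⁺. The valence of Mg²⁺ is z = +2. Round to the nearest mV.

E = (26.6/z) · ln([Mg²⁺]_out/[Mg²⁺]_in) with z = +2.
= (26.6/2) · ln(1.1/0.67) = 13.30 · ln(1.642)
= 13.30 · (0.4958) = 6.59 mV

7 mV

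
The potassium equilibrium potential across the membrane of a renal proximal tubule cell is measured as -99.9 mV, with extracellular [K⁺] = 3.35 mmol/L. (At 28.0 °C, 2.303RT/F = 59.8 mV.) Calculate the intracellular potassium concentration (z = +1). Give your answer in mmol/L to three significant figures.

Nernst: E = (59.8/1) · log₁₀([out]/[in]), so log₁₀([out]/[in]) = -99.9 × 1 / 59.8 = -1.6706.
[out]/[in] = 10^(-1.6706) = 0.02135.
[in] = 3.35 / 0.02135 = 156.9 mmol/L.

157 mmol/L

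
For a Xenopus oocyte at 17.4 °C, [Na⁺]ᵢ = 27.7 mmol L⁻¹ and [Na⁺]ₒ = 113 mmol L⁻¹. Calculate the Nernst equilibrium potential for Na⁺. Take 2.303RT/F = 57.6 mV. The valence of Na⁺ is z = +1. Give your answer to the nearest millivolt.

35 mV

E = (57.6/z) · log₁₀([Na⁺]_out/[Na⁺]_in) with z = +1.
= (57.6/1) · log₁₀(113/27.7) = 57.60 · log₁₀(4.079)
= 57.60 · (0.6106) = 35.17 mV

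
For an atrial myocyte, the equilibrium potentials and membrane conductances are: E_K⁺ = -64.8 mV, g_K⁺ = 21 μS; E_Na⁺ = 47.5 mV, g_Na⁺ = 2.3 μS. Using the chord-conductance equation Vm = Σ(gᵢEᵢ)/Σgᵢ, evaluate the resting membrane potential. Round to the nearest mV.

-54 mV

Σ gᵢEᵢ = 21·(-64.8) + 2.3·(47.5) = -1251.55
Σ gᵢ = 21 + 2.3 = 23.3
Vm = -1251.55 / 23.3 = -53.71 mV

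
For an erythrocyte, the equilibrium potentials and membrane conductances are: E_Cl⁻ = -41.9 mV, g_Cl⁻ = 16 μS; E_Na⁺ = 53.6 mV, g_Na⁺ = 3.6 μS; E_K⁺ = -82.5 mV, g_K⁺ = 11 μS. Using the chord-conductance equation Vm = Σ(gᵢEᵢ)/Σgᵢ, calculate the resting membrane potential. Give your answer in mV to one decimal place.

Σ gᵢEᵢ = 16·(-41.9) + 3.6·(53.6) + 11·(-82.5) = -1384.94
Σ gᵢ = 16 + 3.6 + 11 = 30.6
Vm = -1384.94 / 30.6 = -45.26 mV

-45.3 mV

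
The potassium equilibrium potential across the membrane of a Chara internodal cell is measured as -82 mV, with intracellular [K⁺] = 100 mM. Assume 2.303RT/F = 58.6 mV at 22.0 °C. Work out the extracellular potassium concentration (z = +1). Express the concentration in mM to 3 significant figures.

3.99 mM

Nernst: E = (58.6/1) · log₁₀([out]/[in]), so log₁₀([out]/[in]) = -82.0 × 1 / 58.6 = -1.3993.
[out]/[in] = 10^(-1.3993) = 0.03987.
[out] = 0.03987 × 100 = 3.987 mM.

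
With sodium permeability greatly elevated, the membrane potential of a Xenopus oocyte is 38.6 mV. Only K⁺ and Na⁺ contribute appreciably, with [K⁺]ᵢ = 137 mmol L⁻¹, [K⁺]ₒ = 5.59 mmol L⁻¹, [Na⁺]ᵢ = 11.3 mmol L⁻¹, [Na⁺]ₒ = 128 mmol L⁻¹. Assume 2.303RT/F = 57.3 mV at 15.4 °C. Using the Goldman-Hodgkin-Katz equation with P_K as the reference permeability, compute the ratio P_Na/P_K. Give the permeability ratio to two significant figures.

Let α = P_Na/P_K. GHK: Vm = 57.3·log₁₀[(Kₒ + α·Naₒ)/(Kᵢ + α·Naᵢ)].
10^(Vm/57.3) = 10^(38.6/57.3) = 4.7168
So 4.7168·(Kᵢ + α·Naᵢ) = Kₒ + α·Naₒ → α = (4.7168·137.0 − 5.59) / (128.0 − 4.7168·11.3)
α = (646.2 − 5.59) / (128.0 − 53.3) = 640.6/74.7 = 8.576

8.6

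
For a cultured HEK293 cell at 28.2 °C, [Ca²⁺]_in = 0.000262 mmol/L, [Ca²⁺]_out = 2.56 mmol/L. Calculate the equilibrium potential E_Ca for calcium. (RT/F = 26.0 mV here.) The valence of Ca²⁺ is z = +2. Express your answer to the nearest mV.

E = (26.0/z) · ln([Ca²⁺]_out/[Ca²⁺]_in) with z = +2.
= (26.0/2) · ln(2.56/0.000262) = 13.00 · ln(9771)
= 13.00 · (9.1872) = 119.43 mV

119 mV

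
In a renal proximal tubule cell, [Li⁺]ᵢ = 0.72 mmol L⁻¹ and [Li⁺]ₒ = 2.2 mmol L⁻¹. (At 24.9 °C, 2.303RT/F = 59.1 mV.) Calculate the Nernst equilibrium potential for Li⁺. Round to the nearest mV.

29 mV

E = (59.1/z) · log₁₀([Li⁺]_out/[Li⁺]_in) with z = +1.
= (59.1/1) · log₁₀(2.2/0.72) = 59.10 · log₁₀(3.056)
= 59.10 · (0.4851) = 28.67 mV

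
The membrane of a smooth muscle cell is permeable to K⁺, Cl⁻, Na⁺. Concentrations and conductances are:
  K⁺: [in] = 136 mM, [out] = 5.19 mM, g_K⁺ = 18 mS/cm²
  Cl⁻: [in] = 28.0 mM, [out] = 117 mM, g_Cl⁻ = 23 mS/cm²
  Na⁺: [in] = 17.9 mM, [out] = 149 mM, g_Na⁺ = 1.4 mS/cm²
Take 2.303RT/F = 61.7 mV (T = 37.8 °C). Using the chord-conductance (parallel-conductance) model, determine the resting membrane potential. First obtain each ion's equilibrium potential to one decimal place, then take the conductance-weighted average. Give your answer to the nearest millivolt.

E_K⁺ = (61.7/1)·log₁₀(5.19/136) = -87.5 mV
E_Cl⁻ = (61.7/-1)·log₁₀(117/28.0) = -38.3 mV
E_Na⁺ = (61.7/1)·log₁₀(149/17.9) = 56.8 mV
Vm = (Σ gᵢEᵢ)/(Σ gᵢ) = (18·-87.5 + 23·-38.3 + 1.4·56.8) / (18 + 23 + 1.4)
= -2376.38 / 42.4 = -56.05 mV

-56 mV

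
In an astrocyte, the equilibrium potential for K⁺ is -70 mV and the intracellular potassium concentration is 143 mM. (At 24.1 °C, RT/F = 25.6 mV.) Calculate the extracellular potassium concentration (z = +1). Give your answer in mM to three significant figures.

Nernst: E = (25.6/1) · ln([out]/[in]), so ln([out]/[in]) = -70.0 × 1 / 25.6 = -2.7344.
[out]/[in] = e^(-2.7344) = 0.06493.
[out] = 0.06493 × 143 = 9.286 mM.

9.29 mM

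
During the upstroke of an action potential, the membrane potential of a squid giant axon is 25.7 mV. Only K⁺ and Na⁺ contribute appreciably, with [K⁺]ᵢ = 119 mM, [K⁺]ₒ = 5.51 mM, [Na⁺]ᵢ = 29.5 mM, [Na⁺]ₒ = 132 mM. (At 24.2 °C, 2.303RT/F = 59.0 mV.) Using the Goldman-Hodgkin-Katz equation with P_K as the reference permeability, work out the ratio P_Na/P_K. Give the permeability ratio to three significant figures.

6.18

Let α = P_Na/P_K. GHK: Vm = 59.0·log₁₀[(Kₒ + α·Naₒ)/(Kᵢ + α·Naᵢ)].
10^(Vm/59.0) = 10^(25.7/59.0) = 2.7264
So 2.7264·(Kᵢ + α·Naᵢ) = Kₒ + α·Naₒ → α = (2.7264·119.0 − 5.51) / (132.0 − 2.7264·29.5)
α = (324.4 − 5.51) / (132.0 − 80.43) = 318.9/51.57 = 6.184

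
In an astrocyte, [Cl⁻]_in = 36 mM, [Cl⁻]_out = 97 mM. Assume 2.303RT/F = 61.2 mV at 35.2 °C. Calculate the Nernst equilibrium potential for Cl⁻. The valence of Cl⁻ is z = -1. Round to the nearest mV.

-26 mV

E = (61.2/z) · log₁₀([Cl⁻]_out/[Cl⁻]_in) with z = -1.
For an anion, dividing by z = -1 reverses the sign.
= (61.2/-1) · log₁₀(97/36) = -61.20 · log₁₀(2.694)
= -61.20 · (0.4305) = -26.34 mV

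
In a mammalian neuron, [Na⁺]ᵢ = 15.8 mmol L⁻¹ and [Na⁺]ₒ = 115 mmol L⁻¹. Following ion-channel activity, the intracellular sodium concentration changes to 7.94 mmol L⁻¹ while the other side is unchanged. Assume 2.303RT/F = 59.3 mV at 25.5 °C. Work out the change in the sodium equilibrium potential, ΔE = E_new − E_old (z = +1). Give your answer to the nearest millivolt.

E_old = (59.3/1)·log₁₀(115/15.8) = 51.12 mV
E_new = (59.3/1)·log₁₀(115/7.94) = 68.84 mV
ΔE = 68.84 − (51.12) = 17.72 mV

18 mV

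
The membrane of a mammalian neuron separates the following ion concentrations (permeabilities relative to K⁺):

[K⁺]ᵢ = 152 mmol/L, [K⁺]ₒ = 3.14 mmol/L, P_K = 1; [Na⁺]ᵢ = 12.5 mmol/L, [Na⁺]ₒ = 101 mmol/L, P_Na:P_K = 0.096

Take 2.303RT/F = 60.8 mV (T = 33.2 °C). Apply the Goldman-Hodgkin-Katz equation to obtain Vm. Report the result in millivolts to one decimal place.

Vm = 60.8 · log₁₀[(Σ P·[cation]ₒ + Σ P·[anion]ᵢ) / (Σ P·[cation]ᵢ + Σ P·[anion]ₒ)]
Numerator = 1×3.14 + 0.096×101 = 12.84
Denominator = 1×152 + 0.096×12.5 = 153.2
Vm = 60.8 · log₁₀(0.083786) = 60.8 × (-1.0768) = -65.47 mV

-65.5 mV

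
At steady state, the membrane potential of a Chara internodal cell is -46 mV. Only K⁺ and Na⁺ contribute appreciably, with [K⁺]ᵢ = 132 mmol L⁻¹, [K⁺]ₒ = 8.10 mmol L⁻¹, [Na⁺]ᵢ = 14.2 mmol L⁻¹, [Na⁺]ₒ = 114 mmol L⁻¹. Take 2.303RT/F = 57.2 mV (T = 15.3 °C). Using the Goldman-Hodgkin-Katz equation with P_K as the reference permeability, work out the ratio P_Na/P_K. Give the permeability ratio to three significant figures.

Let α = P_Na/P_K. GHK: Vm = 57.2·log₁₀[(Kₒ + α·Naₒ)/(Kᵢ + α·Naᵢ)].
10^(Vm/57.2) = 10^(-46.0/57.2) = 0.15697
So 0.15697·(Kᵢ + α·Naᵢ) = Kₒ + α·Naₒ → α = (0.15697·132.0 − 8.1) / (114.0 − 0.15697·14.2)
α = (20.72 − 8.1) / (114.0 − 2.229) = 12.62/111.8 = 0.1129

0.113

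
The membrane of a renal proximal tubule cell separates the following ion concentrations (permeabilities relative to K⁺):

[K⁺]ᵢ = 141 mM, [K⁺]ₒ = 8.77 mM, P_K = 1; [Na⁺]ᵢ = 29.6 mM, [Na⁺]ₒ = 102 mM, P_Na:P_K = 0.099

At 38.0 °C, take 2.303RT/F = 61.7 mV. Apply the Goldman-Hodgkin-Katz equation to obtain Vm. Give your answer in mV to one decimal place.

-54.4 mV

Vm = 61.7 · log₁₀[(Σ P·[cation]ₒ + Σ P·[anion]ᵢ) / (Σ P·[cation]ᵢ + Σ P·[anion]ₒ)]
Numerator = 1×8.77 + 0.099×102 = 18.87
Denominator = 1×141 + 0.099×29.6 = 143.9
Vm = 61.7 · log₁₀(0.13109) = 61.7 × (-0.8824) = -54.45 mV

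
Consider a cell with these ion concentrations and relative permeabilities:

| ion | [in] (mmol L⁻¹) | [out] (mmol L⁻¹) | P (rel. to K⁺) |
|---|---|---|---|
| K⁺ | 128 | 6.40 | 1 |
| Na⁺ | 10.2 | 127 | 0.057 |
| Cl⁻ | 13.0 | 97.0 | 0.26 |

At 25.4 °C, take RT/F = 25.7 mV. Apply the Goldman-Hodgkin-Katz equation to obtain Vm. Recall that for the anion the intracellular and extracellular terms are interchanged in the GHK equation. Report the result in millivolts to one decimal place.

Vm = 25.7 · ln[(Σ P·[cation]ₒ + Σ P·[anion]ᵢ) / (Σ P·[cation]ᵢ + Σ P·[anion]ₒ)]
Numerator = 1×6.40 + 0.057×127 + 0.26×13.0 = 17.02
Denominator = 1×128 + 0.057×10.2 + 0.26×97.0 = 153.8
Vm = 25.7 · ln(0.11066) = 25.7 × (-2.2013) = -56.57 mV

-56.6 mV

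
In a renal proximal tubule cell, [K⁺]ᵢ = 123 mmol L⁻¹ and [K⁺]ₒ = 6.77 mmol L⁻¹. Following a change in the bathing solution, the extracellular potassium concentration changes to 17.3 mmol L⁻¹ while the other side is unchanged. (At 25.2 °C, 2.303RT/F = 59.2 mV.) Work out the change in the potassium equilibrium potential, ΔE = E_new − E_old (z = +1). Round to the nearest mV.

24 mV

E_old = (59.2/1)·log₁₀(6.77/123) = -74.55 mV
E_new = (59.2/1)·log₁₀(17.3/123) = -50.43 mV
ΔE = -50.43 − (-74.55) = 24.12 mV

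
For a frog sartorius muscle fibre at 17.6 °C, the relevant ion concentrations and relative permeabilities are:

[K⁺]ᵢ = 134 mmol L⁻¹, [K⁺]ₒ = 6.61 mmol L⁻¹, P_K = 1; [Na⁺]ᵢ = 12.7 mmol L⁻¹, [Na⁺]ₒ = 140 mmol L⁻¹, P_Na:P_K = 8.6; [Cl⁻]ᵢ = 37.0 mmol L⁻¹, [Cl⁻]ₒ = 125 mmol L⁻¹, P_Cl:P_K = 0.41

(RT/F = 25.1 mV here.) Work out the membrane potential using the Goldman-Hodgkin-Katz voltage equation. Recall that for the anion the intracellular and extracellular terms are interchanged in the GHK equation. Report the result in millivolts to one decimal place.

Vm = 25.1 · ln[(Σ P·[cation]ₒ + Σ P·[anion]ᵢ) / (Σ P·[cation]ᵢ + Σ P·[anion]ₒ)]
Numerator = 1×6.61 + 8.6×140 + 0.41×37.0 = 1226
Denominator = 1×134 + 8.6×12.7 + 0.41×125 = 294.5
Vm = 25.1 · ln(4.1627) = 25.1 × (1.4262) = 35.80 mV

35.8 mV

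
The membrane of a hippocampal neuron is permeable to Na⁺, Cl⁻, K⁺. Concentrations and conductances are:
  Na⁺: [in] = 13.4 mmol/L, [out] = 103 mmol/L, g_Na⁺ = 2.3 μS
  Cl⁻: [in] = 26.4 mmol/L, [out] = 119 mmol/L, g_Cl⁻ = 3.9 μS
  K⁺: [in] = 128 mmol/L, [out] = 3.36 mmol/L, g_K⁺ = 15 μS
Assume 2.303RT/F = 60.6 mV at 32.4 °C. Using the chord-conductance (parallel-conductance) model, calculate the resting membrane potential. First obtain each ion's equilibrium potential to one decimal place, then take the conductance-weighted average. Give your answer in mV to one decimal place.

-69.2 mV

E_Na⁺ = (60.6/1)·log₁₀(103/13.4) = 53.7 mV
E_Cl⁻ = (60.6/-1)·log₁₀(119/26.4) = -39.6 mV
E_K⁺ = (60.6/1)·log₁₀(3.36/128) = -95.8 mV
Vm = (Σ gᵢEᵢ)/(Σ gᵢ) = (2.3·53.7 + 3.9·-39.6 + 15·-95.8) / (2.3 + 3.9 + 15)
= -1467.93 / 21.2 = -69.24 mV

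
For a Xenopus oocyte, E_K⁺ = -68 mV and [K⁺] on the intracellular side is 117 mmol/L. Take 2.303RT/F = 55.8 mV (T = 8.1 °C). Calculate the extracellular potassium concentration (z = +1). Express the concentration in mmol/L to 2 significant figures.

7.1 mmol/L

Nernst: E = (55.8/1) · log₁₀([out]/[in]), so log₁₀([out]/[in]) = -68.0 × 1 / 55.8 = -1.2186.
[out]/[in] = 10^(-1.2186) = 0.06045.
[out] = 0.06045 × 117 = 7.072 mmol/L.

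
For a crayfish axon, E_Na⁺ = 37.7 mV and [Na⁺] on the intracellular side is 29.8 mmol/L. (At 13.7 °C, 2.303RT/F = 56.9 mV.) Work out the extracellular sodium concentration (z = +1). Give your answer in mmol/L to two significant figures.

Nernst: E = (56.9/1) · log₁₀([out]/[in]), so log₁₀([out]/[in]) = 37.7 × 1 / 56.9 = 0.6626.
[out]/[in] = 10^(0.6626) = 4.598.
[out] = 4.598 × 29.8 = 137 mmol/L.

140 mmol/L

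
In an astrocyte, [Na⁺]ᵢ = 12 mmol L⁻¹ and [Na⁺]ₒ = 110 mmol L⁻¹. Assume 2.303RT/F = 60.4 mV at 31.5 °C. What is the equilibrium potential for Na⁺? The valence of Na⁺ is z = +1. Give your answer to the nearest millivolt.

58 mV

E = (60.4/z) · log₁₀([Na⁺]_out/[Na⁺]_in) with z = +1.
= (60.4/1) · log₁₀(110/12) = 60.40 · log₁₀(9.167)
= 60.40 · (0.9622) = 58.12 mV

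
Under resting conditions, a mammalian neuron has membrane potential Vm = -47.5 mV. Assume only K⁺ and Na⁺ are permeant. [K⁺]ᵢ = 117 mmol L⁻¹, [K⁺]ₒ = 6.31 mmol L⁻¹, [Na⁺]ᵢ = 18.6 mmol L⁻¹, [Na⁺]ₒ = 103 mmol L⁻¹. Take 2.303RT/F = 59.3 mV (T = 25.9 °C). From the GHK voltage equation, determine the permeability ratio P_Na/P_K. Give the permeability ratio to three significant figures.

0.122

Let α = P_Na/P_K. GHK: Vm = 59.3·log₁₀[(Kₒ + α·Naₒ)/(Kᵢ + α·Naᵢ)].
10^(Vm/59.3) = 10^(-47.5/59.3) = 0.15812
So 0.15812·(Kᵢ + α·Naᵢ) = Kₒ + α·Naₒ → α = (0.15812·117.0 − 6.31) / (103.0 − 0.15812·18.6)
α = (18.5 − 6.31) / (103.0 − 2.941) = 12.19/100.1 = 0.1218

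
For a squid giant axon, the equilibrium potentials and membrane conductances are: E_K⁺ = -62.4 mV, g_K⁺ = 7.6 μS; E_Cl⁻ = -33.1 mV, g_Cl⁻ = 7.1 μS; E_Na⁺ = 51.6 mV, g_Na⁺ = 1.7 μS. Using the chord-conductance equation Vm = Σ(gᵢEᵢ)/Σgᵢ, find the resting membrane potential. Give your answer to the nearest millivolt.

Σ gᵢEᵢ = 7.6·(-62.4) + 7.1·(-33.1) + 1.7·(51.6) = -621.53
Σ gᵢ = 7.6 + 7.1 + 1.7 = 16.4
Vm = -621.53 / 16.4 = -37.90 mV

-38 mV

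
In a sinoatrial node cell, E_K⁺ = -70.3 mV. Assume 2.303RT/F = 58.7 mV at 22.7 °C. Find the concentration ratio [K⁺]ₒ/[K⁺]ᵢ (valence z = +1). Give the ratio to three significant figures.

0.0634

log₁₀([out]/[in]) = E·z/(58.7) = -70.3 × 1 / 58.7 = -1.1976
[out]/[in] = 10^(-1.1976) = 0.06344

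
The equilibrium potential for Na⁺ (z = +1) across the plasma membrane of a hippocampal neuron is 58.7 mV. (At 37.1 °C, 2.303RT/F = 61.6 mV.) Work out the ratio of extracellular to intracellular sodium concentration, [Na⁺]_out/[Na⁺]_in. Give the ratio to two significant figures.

log₁₀([out]/[in]) = E·z/(61.6) = 58.7 × 1 / 61.6 = 0.9529
[out]/[in] = 10^(0.9529) = 8.973

9.0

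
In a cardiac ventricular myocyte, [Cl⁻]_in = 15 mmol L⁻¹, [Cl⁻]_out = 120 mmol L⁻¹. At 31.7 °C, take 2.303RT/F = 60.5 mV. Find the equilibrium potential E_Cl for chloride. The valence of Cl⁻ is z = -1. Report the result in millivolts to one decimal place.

-54.6 mV

E = (60.5/z) · log₁₀([Cl⁻]_out/[Cl⁻]_in) with z = -1.
For an anion, dividing by z = -1 reverses the sign.
= (60.5/-1) · log₁₀(120/15) = -60.50 · log₁₀(8)
= -60.50 · (0.9031) = -54.64 mV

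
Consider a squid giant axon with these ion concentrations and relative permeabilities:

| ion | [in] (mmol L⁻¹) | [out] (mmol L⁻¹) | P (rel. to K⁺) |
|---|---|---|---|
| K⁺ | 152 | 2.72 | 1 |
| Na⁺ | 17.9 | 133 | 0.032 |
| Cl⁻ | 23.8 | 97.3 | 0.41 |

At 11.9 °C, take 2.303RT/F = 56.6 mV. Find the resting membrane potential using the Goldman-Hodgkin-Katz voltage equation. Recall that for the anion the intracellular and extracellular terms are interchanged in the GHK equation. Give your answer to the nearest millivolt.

Vm = 56.6 · log₁₀[(Σ P·[cation]ₒ + Σ P·[anion]ᵢ) / (Σ P·[cation]ᵢ + Σ P·[anion]ₒ)]
Numerator = 1×2.72 + 0.032×133 + 0.41×23.8 = 16.73
Denominator = 1×152 + 0.032×17.9 + 0.41×97.3 = 192.5
Vm = 56.6 · log₁₀(0.086945) = 56.6 × (-1.0608) = -60.04 mV

-60 mV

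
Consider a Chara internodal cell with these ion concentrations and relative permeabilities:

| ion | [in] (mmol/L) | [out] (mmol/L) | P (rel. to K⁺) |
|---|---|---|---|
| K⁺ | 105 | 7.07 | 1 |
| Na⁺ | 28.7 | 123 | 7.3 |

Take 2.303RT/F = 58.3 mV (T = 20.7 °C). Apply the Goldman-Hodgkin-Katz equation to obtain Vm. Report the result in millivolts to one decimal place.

Vm = 58.3 · log₁₀[(Σ P·[cation]ₒ + Σ P·[anion]ᵢ) / (Σ P·[cation]ᵢ + Σ P·[anion]ₒ)]
Numerator = 1×7.07 + 7.3×123 = 905
Denominator = 1×105 + 7.3×28.7 = 314.5
Vm = 58.3 · log₁₀(2.8774) = 58.3 × (0.4590) = 26.76 mV

26.8 mV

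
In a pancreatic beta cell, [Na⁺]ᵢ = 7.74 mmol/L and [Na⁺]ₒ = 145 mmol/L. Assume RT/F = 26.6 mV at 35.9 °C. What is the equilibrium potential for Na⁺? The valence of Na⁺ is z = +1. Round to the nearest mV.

E = (26.6/z) · ln([Na⁺]_out/[Na⁺]_in) with z = +1.
= (26.6/1) · ln(145/7.74) = 26.60 · ln(18.73)
= 26.60 · (2.9303) = 77.95 mV

78 mV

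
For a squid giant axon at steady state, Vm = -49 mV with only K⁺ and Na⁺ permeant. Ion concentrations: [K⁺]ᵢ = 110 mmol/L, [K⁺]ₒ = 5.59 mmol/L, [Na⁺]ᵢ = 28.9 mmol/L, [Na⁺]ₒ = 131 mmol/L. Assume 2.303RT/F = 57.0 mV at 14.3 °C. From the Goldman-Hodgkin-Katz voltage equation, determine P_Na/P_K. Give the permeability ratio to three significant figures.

0.0756

Let α = P_Na/P_K. GHK: Vm = 57.0·log₁₀[(Kₒ + α·Naₒ)/(Kᵢ + α·Naᵢ)].
10^(Vm/57.0) = 10^(-49.0/57.0) = 0.13815
So 0.13815·(Kᵢ + α·Naᵢ) = Kₒ + α·Naₒ → α = (0.13815·110.0 − 5.59) / (131.0 − 0.13815·28.9)
α = (15.2 − 5.59) / (131.0 − 3.993) = 9.606/127 = 0.07564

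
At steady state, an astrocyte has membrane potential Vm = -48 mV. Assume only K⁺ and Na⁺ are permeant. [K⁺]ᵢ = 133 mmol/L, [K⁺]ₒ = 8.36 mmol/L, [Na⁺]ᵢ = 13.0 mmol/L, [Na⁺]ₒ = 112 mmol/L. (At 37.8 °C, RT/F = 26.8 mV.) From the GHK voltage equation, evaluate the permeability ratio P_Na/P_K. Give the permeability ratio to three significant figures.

Let α = P_Na/P_K. GHK: Vm = 26.8·ln[(Kₒ + α·Naₒ)/(Kᵢ + α·Naᵢ)].
e^(Vm/26.8) = e^(-48.0/26.8) = 0.16679
So 0.16679·(Kᵢ + α·Naᵢ) = Kₒ + α·Naₒ → α = (0.16679·133.0 − 8.36) / (112.0 − 0.16679·13.0)
α = (22.18 − 8.36) / (112.0 − 2.168) = 13.82/109.8 = 0.1259

0.126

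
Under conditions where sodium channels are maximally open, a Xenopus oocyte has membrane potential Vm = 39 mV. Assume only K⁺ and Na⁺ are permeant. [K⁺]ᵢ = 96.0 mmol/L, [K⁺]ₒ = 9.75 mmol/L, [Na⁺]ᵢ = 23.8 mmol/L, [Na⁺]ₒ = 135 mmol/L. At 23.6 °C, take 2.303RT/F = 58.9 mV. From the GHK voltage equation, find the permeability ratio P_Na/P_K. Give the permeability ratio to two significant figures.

17

Let α = P_Na/P_K. GHK: Vm = 58.9·log₁₀[(Kₒ + α·Naₒ)/(Kᵢ + α·Naᵢ)].
10^(Vm/58.9) = 10^(39.0/58.9) = 4.5935
So 4.5935·(Kᵢ + α·Naᵢ) = Kₒ + α·Naₒ → α = (4.5935·96.0 − 9.75) / (135.0 − 4.5935·23.8)
α = (441 − 9.75) / (135.0 − 109.3) = 431.2/25.68 = 16.79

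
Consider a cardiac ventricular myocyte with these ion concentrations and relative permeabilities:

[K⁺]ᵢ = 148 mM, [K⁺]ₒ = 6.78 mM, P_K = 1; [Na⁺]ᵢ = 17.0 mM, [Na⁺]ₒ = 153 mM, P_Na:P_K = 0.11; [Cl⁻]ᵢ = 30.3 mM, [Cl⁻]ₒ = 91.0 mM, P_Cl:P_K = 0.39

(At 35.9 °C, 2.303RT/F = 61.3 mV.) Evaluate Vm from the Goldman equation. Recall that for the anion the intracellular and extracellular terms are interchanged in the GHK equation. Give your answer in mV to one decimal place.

Vm = 61.3 · log₁₀[(Σ P·[cation]ₒ + Σ P·[anion]ᵢ) / (Σ P·[cation]ᵢ + Σ P·[anion]ₒ)]
Numerator = 1×6.78 + 0.11×153 + 0.39×30.3 = 35.43
Denominator = 1×148 + 0.11×17.0 + 0.39×91.0 = 185.4
Vm = 61.3 · log₁₀(0.19113) = 61.3 × (-0.7187) = -44.06 mV

-44.1 mV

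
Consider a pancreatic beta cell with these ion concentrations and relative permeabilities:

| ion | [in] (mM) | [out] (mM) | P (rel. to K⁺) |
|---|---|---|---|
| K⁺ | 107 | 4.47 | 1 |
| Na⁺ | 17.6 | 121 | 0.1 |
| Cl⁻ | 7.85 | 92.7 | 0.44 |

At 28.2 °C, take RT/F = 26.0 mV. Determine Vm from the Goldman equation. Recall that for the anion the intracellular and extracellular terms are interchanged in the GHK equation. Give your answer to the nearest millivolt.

Vm = 26.0 · ln[(Σ P·[cation]ₒ + Σ P·[anion]ᵢ) / (Σ P·[cation]ᵢ + Σ P·[anion]ₒ)]
Numerator = 1×4.47 + 0.1×121 + 0.44×7.85 = 20.02
Denominator = 1×107 + 0.1×17.6 + 0.44×92.7 = 149.5
Vm = 26.0 · ln(0.1339) = 26.0 × (-2.0107) = -52.28 mV

-52 mV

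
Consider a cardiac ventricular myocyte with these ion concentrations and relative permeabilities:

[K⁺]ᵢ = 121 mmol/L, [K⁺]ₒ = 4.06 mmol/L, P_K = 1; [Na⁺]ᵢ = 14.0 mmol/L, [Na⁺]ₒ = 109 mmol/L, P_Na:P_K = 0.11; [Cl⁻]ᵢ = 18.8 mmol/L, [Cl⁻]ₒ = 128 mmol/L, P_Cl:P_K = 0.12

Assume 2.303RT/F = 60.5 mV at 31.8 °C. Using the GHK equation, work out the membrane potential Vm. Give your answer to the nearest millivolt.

Vm = 60.5 · log₁₀[(Σ P·[cation]ₒ + Σ P·[anion]ᵢ) / (Σ P·[cation]ᵢ + Σ P·[anion]ₒ)]
Numerator = 1×4.06 + 0.11×109 + 0.12×18.8 = 18.31
Denominator = 1×121 + 0.11×14.0 + 0.12×128 = 137.9
Vm = 60.5 · log₁₀(0.13275) = 60.5 × (-0.8770) = -53.06 mV

-53 mV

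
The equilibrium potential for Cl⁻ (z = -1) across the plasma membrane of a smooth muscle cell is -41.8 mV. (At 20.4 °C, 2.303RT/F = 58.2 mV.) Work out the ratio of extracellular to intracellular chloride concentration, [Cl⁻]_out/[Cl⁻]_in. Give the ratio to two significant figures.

log₁₀([out]/[in]) = E·z/(58.2) = -41.8 × -1 / 58.2 = 0.7182
[out]/[in] = 10^(0.7182) = 5.227

5.2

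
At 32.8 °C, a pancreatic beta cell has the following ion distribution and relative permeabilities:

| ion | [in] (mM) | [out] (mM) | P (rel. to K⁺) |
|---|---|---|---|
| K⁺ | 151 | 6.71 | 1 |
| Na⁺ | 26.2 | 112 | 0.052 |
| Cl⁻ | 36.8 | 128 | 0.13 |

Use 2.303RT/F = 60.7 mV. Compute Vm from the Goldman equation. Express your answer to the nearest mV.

-60 mV

Vm = 60.7 · log₁₀[(Σ P·[cation]ₒ + Σ P·[anion]ᵢ) / (Σ P·[cation]ᵢ + Σ P·[anion]ₒ)]
Numerator = 1×6.71 + 0.052×112 + 0.13×36.8 = 17.32
Denominator = 1×151 + 0.052×26.2 + 0.13×128 = 169
Vm = 60.7 · log₁₀(0.10247) = 60.7 × (-0.9894) = -60.06 mV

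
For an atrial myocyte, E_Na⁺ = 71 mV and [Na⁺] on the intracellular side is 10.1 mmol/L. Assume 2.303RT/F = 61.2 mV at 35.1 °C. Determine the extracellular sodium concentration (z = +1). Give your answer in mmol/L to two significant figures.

Nernst: E = (61.2/1) · log₁₀([out]/[in]), so log₁₀([out]/[in]) = 71.0 × 1 / 61.2 = 1.1601.
[out]/[in] = 10^(1.1601) = 14.46.
[out] = 14.46 × 10.1 = 146 mmol/L.

150 mmol/L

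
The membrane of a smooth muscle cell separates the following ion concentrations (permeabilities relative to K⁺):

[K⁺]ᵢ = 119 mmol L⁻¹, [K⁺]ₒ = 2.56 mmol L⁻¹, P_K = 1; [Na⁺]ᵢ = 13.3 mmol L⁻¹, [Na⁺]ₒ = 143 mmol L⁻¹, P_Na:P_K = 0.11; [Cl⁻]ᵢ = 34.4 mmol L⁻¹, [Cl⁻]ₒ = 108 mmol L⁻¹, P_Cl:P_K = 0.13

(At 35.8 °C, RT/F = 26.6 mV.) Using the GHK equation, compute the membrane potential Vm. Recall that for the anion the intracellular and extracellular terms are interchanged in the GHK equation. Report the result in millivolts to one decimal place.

-47.3 mV

Vm = 26.6 · ln[(Σ P·[cation]ₒ + Σ P·[anion]ᵢ) / (Σ P·[cation]ᵢ + Σ P·[anion]ₒ)]
Numerator = 1×2.56 + 0.11×143 + 0.13×34.4 = 22.76
Denominator = 1×119 + 0.11×13.3 + 0.13×108 = 134.5
Vm = 26.6 · ln(0.16923) = 26.6 × (-1.7765) = -47.25 mV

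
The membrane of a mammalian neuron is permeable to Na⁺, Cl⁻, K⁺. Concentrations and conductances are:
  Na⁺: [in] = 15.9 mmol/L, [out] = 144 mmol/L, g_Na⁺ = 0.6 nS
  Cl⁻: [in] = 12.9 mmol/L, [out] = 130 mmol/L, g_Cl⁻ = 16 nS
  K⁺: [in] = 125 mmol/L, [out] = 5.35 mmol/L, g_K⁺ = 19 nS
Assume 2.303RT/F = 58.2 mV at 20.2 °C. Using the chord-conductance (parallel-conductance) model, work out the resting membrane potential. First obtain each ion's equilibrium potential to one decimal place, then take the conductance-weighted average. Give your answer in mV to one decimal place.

E_Na⁺ = (58.2/1)·log₁₀(144/15.9) = 55.7 mV
E_Cl⁻ = (58.2/-1)·log₁₀(130/12.9) = -58.4 mV
E_K⁺ = (58.2/1)·log₁₀(5.35/125) = -79.6 mV
Vm = (Σ gᵢEᵢ)/(Σ gᵢ) = (0.6·55.7 + 16·-58.4 + 19·-79.6) / (0.6 + 16 + 19)
= -2413.38 / 35.6 = -67.79 mV

-67.8 mV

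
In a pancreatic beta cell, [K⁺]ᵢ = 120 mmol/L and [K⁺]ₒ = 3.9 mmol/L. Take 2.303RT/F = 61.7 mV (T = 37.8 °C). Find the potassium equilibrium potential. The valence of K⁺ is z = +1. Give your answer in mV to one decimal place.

-91.8 mV

E = (61.7/z) · log₁₀([K⁺]_out/[K⁺]_in) with z = +1.
= (61.7/1) · log₁₀(3.9/120) = 61.70 · log₁₀(0.0325)
= 61.70 · (-1.4881) = -91.82 mV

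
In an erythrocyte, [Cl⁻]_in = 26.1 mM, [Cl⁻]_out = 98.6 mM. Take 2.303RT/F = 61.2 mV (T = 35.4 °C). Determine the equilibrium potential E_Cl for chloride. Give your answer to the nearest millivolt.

-35 mV

E = (61.2/z) · log₁₀([Cl⁻]_out/[Cl⁻]_in) with z = -1.
For an anion, dividing by z = -1 reverses the sign.
= (61.2/-1) · log₁₀(98.6/26.1) = -61.20 · log₁₀(3.778)
= -61.20 · (0.5772) = -35.33 mV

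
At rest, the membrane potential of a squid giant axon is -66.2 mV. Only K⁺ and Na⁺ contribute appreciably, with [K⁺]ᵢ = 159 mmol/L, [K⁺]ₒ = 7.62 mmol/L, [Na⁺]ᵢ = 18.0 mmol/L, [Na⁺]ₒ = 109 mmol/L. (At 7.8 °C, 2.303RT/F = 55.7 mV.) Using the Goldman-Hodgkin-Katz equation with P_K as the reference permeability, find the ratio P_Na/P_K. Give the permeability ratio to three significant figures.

0.0249

Let α = P_Na/P_K. GHK: Vm = 55.7·log₁₀[(Kₒ + α·Naₒ)/(Kᵢ + α·Naᵢ)].
10^(Vm/55.7) = 10^(-66.2/55.7) = 0.064787
So 0.064787·(Kᵢ + α·Naᵢ) = Kₒ + α·Naₒ → α = (0.064787·159.0 − 7.62) / (109.0 − 0.064787·18.0)
α = (10.3 − 7.62) / (109.0 − 1.166) = 2.681/107.8 = 0.02486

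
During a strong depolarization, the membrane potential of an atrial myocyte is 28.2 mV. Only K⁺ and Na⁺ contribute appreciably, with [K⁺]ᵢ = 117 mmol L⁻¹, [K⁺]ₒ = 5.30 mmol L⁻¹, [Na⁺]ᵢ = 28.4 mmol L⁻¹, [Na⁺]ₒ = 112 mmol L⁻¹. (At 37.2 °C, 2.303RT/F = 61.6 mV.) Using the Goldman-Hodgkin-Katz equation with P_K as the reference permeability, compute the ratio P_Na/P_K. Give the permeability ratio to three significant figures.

Let α = P_Na/P_K. GHK: Vm = 61.6·log₁₀[(Kₒ + α·Naₒ)/(Kᵢ + α·Naᵢ)].
10^(Vm/61.6) = 10^(28.2/61.6) = 2.8694
So 2.8694·(Kᵢ + α·Naᵢ) = Kₒ + α·Naₒ → α = (2.8694·117.0 − 5.3) / (112.0 − 2.8694·28.4)
α = (335.7 − 5.3) / (112.0 − 81.49) = 330.4/30.51 = 10.83

10.8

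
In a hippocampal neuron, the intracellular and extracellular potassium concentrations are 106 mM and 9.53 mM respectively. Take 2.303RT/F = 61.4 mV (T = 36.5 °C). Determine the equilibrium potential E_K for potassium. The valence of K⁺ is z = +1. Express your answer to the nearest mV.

E = (61.4/z) · log₁₀([K⁺]_out/[K⁺]_in) with z = +1.
= (61.4/1) · log₁₀(9.53/106) = 61.40 · log₁₀(0.08991)
= 61.40 · (-1.0462) = -64.24 mV

-64 mV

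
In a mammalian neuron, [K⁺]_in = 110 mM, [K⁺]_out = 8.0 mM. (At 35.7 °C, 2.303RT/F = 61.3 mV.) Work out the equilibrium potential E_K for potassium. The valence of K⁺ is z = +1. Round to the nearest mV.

-70 mV

E = (61.3/z) · log₁₀([K⁺]_out/[K⁺]_in) with z = +1.
= (61.3/1) · log₁₀(8.0/110) = 61.30 · log₁₀(0.07273)
= 61.30 · (-1.1383) = -69.78 mV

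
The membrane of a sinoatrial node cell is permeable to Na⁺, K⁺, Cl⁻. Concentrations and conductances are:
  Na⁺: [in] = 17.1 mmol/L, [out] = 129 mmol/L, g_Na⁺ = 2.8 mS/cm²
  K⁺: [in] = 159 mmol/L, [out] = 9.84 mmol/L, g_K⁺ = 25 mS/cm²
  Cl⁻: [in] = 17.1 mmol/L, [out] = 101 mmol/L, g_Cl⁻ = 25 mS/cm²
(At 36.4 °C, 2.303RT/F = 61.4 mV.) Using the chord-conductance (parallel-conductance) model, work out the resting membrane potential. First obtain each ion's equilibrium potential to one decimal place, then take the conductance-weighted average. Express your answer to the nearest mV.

-55 mV

E_Na⁺ = (61.4/1)·log₁₀(129/17.1) = 53.9 mV
E_K⁺ = (61.4/1)·log₁₀(9.84/159) = -74.2 mV
E_Cl⁻ = (61.4/-1)·log₁₀(101/17.1) = -47.4 mV
Vm = (Σ gᵢEᵢ)/(Σ gᵢ) = (2.8·53.9 + 25·-74.2 + 25·-47.4) / (2.8 + 25 + 25)
= -2889.08 / 52.8 = -54.72 mV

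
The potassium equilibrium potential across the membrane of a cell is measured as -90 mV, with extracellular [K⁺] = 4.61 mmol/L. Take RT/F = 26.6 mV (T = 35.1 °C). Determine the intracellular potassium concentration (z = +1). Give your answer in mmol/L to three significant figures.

Nernst: E = (26.6/1) · ln([out]/[in]), so ln([out]/[in]) = -90.0 × 1 / 26.6 = -3.3835.
[out]/[in] = e^(-3.3835) = 0.03393.
[in] = 4.61 / 0.03393 = 135.9 mmol/L.

136 mmol/L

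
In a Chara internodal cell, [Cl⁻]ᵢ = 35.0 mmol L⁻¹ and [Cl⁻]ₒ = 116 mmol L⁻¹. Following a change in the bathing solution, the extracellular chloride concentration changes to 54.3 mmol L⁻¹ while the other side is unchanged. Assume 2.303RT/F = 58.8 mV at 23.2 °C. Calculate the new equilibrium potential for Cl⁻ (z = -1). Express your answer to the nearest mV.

After the shift: [Cl⁻]_out = 54.3, [Cl⁻]_in = 35.0 mmol L⁻¹.
E_new = (58.8/-1)·log₁₀(54.3/35.0) = -58.80 · (0.1907) = -11.22 mV

-11 mV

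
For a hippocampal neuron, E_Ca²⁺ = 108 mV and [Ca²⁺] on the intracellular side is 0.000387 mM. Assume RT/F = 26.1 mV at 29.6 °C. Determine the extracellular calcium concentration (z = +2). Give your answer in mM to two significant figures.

Nernst: E = (26.1/2) · ln([out]/[in]), so ln([out]/[in]) = 108.0 × 2 / 26.1 = 8.2759.
[out]/[in] = e^(8.2759) = 3928.
[out] = 3928 × 0.000387 = 1.52 mM.

1.5 mM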